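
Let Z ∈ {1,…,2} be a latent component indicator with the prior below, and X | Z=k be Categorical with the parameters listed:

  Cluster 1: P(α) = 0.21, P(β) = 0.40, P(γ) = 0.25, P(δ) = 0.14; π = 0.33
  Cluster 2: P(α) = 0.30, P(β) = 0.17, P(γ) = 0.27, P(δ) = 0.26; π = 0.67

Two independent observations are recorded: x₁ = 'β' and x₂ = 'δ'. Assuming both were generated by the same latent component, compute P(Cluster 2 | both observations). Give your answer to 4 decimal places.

Posterior ∝ prior × likelihood, so P(k | x) ∝ P(Z=k) f_k(x); normalise over all components.
Since both observations come from the same component, the likelihood for component k is f_k(x₁)·f_k(x₂).
  L_1 = [0.4] × [0.14] = 0.056
  L_2 = [0.17] × [0.26] = 0.0442
Multiply by the mixture weights:
  P(Z=1)·L_1 = 0.33 × 0.056 = 0.01848
  P(Z=2)·L_2 = 0.67 × 0.0442 = 0.029614
Denominator: 0.01848 + 0.029614 = 0.048094
So the posterior for Cluster 2 is 0.029614 / 0.048094 ≈ 0.6158.

0.6158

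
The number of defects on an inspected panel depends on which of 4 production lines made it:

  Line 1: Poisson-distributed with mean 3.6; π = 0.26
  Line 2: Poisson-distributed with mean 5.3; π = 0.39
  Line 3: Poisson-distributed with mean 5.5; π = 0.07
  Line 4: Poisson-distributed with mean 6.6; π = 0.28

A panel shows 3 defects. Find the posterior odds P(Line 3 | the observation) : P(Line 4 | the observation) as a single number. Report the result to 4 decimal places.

0.4346

Since P(k|x) ∝ P(Z=k) f_k(x), the posterior odds are P(Z=i) f_i(x) / (P(Z=j) f_j(x)).
Evaluate each component's likelihood at the observed value:
  L_1 = e^(−3.6)·3.6^3/3! = 0.212469
  L_2 = e^(−5.3)·5.3^3/3! = 0.123856
  L_3 = e^(−5.5)·5.5^3/3! = 0.113323
  L_4 = e^(−6.6)·6.6^3/3! = 0.0651834
Odds = (0.07/0.28) × (0.113323/0.0651834) = 0.25 × 1.73852 ≈ 0.4346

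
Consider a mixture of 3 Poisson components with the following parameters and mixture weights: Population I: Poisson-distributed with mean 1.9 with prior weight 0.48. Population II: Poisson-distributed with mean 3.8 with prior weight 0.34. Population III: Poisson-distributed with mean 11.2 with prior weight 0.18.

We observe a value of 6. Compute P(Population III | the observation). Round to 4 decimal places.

0.1560

By Bayes' theorem, P(k | x) = P(Z=k) f_k(x) / Σ_j P(Z=j) f_j(x).
Poisson probabilities:
  L_I = 0.00977304
  L_II = 0.0935513
  L_III = 0.0374867
Multiply by the mixture weights:
  P(Z=I)·L_I = 0.48 × 0.00977304 = 0.00469106
  P(Z=II)·L_II = 0.34 × 0.0935513 = 0.0318075
  P(Z=III)·L_III = 0.18 × 0.0374867 = 0.00674761
Evidence: 0.00469106 + 0.0318075 + 0.00674761 = 0.0432461
So the posterior for Population III is 0.00674761 / 0.0432461 ≈ 0.1560.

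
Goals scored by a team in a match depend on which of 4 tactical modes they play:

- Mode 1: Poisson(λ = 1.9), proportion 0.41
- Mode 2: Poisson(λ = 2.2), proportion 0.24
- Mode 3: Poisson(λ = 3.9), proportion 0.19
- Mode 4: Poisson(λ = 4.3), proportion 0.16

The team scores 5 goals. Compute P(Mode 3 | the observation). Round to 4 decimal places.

0.3633

Posterior ∝ prior × likelihood, so P(k | x) ∝ π_k f_k(x); normalise over all components.
Poisson probabilities:
  f_1 = e^(−1.9)·1.9^5/5! = 0.0308622
  f_2 = e^(−2.2)·2.2^5/5! = 0.0475866
  f_3 = e^(−3.9)·3.9^5/5! = 0.152193
  f_4 = e^(−4.3)·4.3^5/5! = 0.166224
Unnormalised posteriors:
  π_1·f_1 = 0.41 × 0.0308622 = 0.0126535
  π_2·f_2 = 0.24 × 0.0475866 = 0.0114208
  π_3·f_3 = 0.19 × 0.152193 = 0.0289166
  π_4·f_4 = 0.16 × 0.166224 = 0.0265959
Marginal: 0.0126535 + 0.0114208 + 0.0289166 + 0.0265959 = 0.0795868
P(Mode 3 | 5 goals) ≈ 0.3633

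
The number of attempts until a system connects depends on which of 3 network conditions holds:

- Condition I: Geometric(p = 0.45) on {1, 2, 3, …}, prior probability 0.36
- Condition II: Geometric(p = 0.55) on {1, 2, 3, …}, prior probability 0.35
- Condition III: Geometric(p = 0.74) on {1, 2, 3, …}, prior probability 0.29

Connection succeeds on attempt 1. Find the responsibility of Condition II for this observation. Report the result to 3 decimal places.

Posterior ∝ prior × likelihood, so P(k | x) ∝ w_k f_k(x); normalise over all components.
Component likelihoods at x = 1:
  f_I = 0.45·(1−0.45)^0 = 0.45·1 = 0.45
  f_II = 0.55·(1−0.55)^0 = 0.55·1 = 0.55
  f_III = 0.74·(1−0.74)^0 = 0.74·1 = 0.74
Multiply by the mixture weights:
  w_I·f_I = 0.36 × 0.45 = 0.162
  w_II·f_II = 0.35 × 0.55 = 0.1925
  w_III·f_III = 0.29 × 0.74 = 0.2146
Denominator: 0.162 + 0.1925 + 0.2146 = 0.5691
Responsibility of Condition II: 0.1925 / 0.5691 ≈ 0.338

0.338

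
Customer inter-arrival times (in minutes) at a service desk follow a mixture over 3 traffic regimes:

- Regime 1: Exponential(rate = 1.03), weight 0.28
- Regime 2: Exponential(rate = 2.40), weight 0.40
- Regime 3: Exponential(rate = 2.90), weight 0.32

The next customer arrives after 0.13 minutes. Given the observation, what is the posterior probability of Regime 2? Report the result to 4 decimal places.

0.4415

Posterior ∝ prior × likelihood, so P(k | x) ∝ π_k f_k(x); normalise over all components.
Evaluate each component's likelihood at the observed value:
  p_1 = 1.03·e^(−1.03·0.13) = 1.03·e^(−0.1339) = 0.900918
  p_2 = 2.40·e^(−2.40·0.13) = 2.40·e^(−0.3120) = 1.75676
  p_3 = 2.90·e^(−2.90·0.13) = 2.90·e^(−0.3770) = 1.98916
Multiply by the mixture weights:
  π_1·p_1 = 0.28 × 0.900918 = 0.252257
  π_2·p_2 = 0.40 × 1.75676 = 0.702702
  π_3·p_3 = 0.32 × 1.98916 = 0.63653
Marginal: 0.252257 + 0.702702 + 0.63653 = 1.59149
Responsibility of Regime 2: 0.702702 / 1.59149 ≈ 0.4415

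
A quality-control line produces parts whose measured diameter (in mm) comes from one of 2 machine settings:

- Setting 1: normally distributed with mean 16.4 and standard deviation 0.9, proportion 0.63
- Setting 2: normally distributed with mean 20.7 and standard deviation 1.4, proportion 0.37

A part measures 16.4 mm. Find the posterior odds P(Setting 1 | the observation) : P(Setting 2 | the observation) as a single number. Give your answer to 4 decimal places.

The posterior odds equal the prior odds times the likelihood ratio: (π_i/π_j)·(f_i(x)/f_j(x)).
Component likelihoods at x = 16.4 mm:
  p_1 = 0.443269
  p_2 = 0.00254851
0.27926 / 0.000942948 ≈ 296.1560

296.1560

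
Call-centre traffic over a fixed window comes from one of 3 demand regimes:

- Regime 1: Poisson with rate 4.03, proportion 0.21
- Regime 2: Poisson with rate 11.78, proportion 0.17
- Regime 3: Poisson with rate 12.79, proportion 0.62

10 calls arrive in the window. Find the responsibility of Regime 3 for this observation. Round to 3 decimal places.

0.740

Posterior ∝ prior × likelihood, so P(k | x) ∝ P(Z=k) f_k(x); normalise over all components.
Component likelihoods at x = 10 calls:
  L_1 = 0.00553453
  L_2 = 0.108568
  L_3 = 0.0900152
Weight by the priors:
  P(Z=1)·L_1 = 0.21 × 0.00553453 = 0.00116225
  P(Z=2)·L_2 = 0.17 × 0.108568 = 0.0184565
  P(Z=3)·L_3 = 0.62 × 0.0900152 = 0.0558094
Sum: 0.00116225 + 0.0184565 + 0.0558094 = 0.0754282
P(Regime 3 | the observation) ≈ 0.740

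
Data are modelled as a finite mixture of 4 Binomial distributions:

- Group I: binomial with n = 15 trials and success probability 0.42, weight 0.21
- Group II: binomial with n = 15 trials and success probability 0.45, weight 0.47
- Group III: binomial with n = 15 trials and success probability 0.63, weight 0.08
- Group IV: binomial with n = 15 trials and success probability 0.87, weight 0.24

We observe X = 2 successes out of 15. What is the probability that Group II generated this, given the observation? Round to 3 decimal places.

0.562

The responsibility of component k is P(Z=k) f_k(x) divided by Σ_j P(Z=j) f_j(x).
Evaluate each component's likelihood at the observed value:
  L_I = C(15,2)·0.42^2·0.58^13 = 105·0.1764·0.000840551 = 0.0155687
  L_II = C(15,2)·0.45^2·0.55^13 = 105·0.2025·0.00042142 = 0.00896044
  L_III = C(15,2)·0.63^2·0.37^13 = 105·0.3969·2.43569e-06 = 0.000101506
  L_IV = C(15,2)·0.87^2·0.13^13 = 105·0.7569·3.02875e-12 = 2.40708e-10
Weight by the priors:
  P(Z=I)·L_I = 0.21 × 0.0155687 = 0.00326942
  P(Z=II)·L_II = 0.47 × 0.00896044 = 0.00421141
  P(Z=III)·L_III = 0.08 × 0.000101506 = 8.1205e-06
  P(Z=IV)·L_IV = 0.24 × 2.40708e-10 = 5.777e-11
Normaliser: 0.00326942 + 0.00421141 + 8.1205e-06 + 5.777e-11 = 0.00748895
P(Group II | 2 successes out of 15) = 0.00421141 / 0.00748895 ≈ 0.562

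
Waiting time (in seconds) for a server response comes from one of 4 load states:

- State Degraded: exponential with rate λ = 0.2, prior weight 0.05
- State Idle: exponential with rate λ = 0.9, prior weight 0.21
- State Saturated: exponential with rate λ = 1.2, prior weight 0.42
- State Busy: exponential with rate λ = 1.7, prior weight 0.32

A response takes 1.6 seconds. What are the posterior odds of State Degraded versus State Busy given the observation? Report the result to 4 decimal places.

Only the two components matter; the odds are (w_i f_i(x)) / (w_j f_j(x)).
Exponential densities:
  L_Degraded = 0.2·e^(−0.2·1.6) = 0.2·e^(−0.3200) = 0.14523
  L_Idle = 0.9·e^(−0.9·1.6) = 0.9·e^(−1.4400) = 0.213235
  L_Saturated = 1.2·e^(−1.2·1.6) = 1.2·e^(−1.9200) = 0.175928
  L_Busy = 1.7·e^(−1.7·1.6) = 1.7·e^(−2.7200) = 0.111987
Posterior odds = (w_Degraded·L_Degraded) / (w_Busy·L_Busy) = (0.05·0.14523) / (0.32·0.111987) = 0.00726149 / 0.0358359 ≈ 0.2026

0.2026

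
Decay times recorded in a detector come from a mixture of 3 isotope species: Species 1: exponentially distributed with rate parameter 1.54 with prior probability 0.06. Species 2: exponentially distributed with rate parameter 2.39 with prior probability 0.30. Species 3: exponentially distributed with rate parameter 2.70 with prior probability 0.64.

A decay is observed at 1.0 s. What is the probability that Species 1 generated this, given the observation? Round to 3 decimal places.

0.098

Apply Bayes' rule: the posterior for each component is proportional to its prior times its likelihood at x.
Exponential densities:
  f_1 = 0.330147
  f_2 = 0.218995
  f_3 = 0.181455
Multiply by the mixture weights:
  w_1·f_1 = 0.06 × 0.330147 = 0.0198088
  w_2·f_2 = 0.30 × 0.218995 = 0.0656985
  w_3·f_3 = 0.64 × 0.181455 = 0.116131
Evidence: 0.0198088 + 0.0656985 + 0.116131 = 0.201638
P(Species 1 | x) ≈ 0.098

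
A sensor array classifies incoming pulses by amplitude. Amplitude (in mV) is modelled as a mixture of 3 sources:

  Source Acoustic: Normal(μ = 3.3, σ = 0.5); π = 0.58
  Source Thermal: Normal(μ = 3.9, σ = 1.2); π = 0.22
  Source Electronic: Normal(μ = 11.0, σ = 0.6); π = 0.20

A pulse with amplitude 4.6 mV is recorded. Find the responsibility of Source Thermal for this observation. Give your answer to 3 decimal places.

By Bayes' theorem, P(k | x) = π_k f_k(x) / Σ_j π_j f_j(x).
Evaluate each component's likelihood at the observed value:
  L_Acoustic = (1/(0.5·√(2π)))·exp(−(4.6−3.3)²/(2·0.5²)) = 0.797885·exp(-3.38000) = 0.0271659
  L_Thermal = (1/(1.2·√(2π)))·exp(−(4.6−3.9)²/(2·1.2²)) = 0.332452·exp(-0.17014) = 0.280439
  L_Electronic = (1/(0.6·√(2π)))·exp(−(4.6−11.0)²/(2·0.6²)) = 0.664904·exp(-56.88889) = 1.30686e-25
Prior × likelihood for each component:
  π_Acoustic·L_Acoustic = 0.58 × 0.0271659 = 0.0157562
  π_Thermal·L_Thermal = 0.22 × 0.280439 = 0.0616966
  π_Electronic·L_Electronic = 0.20 × 1.30686e-25 = 2.61372e-26
Marginal: 0.0157562 + 0.0616966 + 2.61372e-26 = 0.0774528
P(Source Thermal | the observation) = 0.0616966 / 0.0774528 ≈ 0.797

0.797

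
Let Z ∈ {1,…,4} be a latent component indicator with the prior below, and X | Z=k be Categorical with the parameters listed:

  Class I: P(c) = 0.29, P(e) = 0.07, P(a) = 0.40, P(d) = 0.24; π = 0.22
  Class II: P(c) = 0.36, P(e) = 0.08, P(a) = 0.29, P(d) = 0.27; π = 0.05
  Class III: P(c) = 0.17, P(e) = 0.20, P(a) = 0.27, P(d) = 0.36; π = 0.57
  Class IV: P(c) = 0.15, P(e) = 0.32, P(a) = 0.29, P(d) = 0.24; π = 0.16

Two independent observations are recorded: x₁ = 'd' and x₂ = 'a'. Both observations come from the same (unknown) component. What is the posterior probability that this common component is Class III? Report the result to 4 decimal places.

0.6050

The responsibility of component k is π_k f_k(x) divided by Σ_j π_j f_j(x).
Since both observations come from the same component, the likelihood for component k is f_k(x₁)·f_k(x₂).
  p_I = [0.24] × [0.4] = 0.096
  p_II = [0.27] × [0.29] = 0.0783
  p_III = [0.36] × [0.27] = 0.0972
  p_IV = [0.24] × [0.29] = 0.0696
Weight by the priors:
  π_I·p_I = 0.22 × 0.096 = 0.02112
  π_II·p_II = 0.05 × 0.0783 = 0.003915
  π_III·p_III = 0.57 × 0.0972 = 0.055404
  π_IV·p_IV = 0.16 × 0.0696 = 0.011136
Sum: 0.02112 + 0.003915 + 0.055404 + 0.011136 = 0.091575
Responsibility of Class III: 0.055404 / 0.091575 ≈ 0.6050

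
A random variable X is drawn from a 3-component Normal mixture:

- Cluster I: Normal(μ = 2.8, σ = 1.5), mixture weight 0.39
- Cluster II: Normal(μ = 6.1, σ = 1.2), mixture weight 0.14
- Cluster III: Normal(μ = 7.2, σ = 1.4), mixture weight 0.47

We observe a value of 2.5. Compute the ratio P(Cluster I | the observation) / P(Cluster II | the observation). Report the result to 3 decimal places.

Since P(k|x) ∝ w_k f_k(x), the posterior odds are w_i f_i(x) / (w_j f_j(x)).
Evaluate each component's likelihood at the observed value:
  L_I = (1/(1.5·√(2π)))·exp(−(2.5−2.8)²/(2·1.5²)) = 0.265962·exp(-0.02000) = 0.260695
  L_II = (1/(1.2·√(2π)))·exp(−(2.5−6.1)²/(2·1.2²)) = 0.332452·exp(-4.50000) = 0.00369321
  L_III = (1/(1.4·√(2π)))·exp(−(2.5−7.2)²/(2·1.4²)) = 0.284959·exp(-5.63520) = 0.00101729
Odds = (0.39/0.14) × (0.260695/0.00369321) = 2.78571 × 70.5877 ≈ 196.637

196.637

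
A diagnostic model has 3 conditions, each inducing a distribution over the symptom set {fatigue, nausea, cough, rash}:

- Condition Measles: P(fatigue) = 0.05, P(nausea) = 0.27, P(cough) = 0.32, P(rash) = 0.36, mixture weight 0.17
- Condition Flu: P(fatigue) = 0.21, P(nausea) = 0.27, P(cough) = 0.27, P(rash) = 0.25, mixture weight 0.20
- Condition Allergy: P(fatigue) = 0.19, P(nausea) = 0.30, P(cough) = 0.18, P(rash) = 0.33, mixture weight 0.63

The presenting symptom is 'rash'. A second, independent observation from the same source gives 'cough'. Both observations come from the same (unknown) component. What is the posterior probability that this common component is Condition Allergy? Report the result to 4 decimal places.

P(component k | x) = π_k·f_k(x) / marginal(x), where marginal(x) = Σ_j π_j·f_j(x).
Since both observations come from the same component, the likelihood for component k is f_k(x₁)·f_k(x₂).
  f_Measles = [0.36] × [0.32] = 0.1152
  f_Flu = [0.25] × [0.27] = 0.0675
  f_Allergy = [0.33] × [0.18] = 0.0594
Unnormalised posteriors:
  π_Measles·f_Measles = 0.17 × 0.1152 = 0.019584
  π_Flu·f_Flu = 0.20 × 0.0675 = 0.0135
  π_Allergy·f_Allergy = 0.63 × 0.0594 = 0.037422
Denominator: 0.019584 + 0.0135 + 0.037422 = 0.070506
P(Condition Allergy | x₁,x₂) = 0.037422 / 0.070506 ≈ 0.5308

0.5308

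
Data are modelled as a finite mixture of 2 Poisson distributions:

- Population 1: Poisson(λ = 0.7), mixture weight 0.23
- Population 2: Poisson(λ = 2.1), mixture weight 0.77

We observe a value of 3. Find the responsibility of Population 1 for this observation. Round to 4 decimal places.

Posterior ∝ prior × likelihood, so P(k | x) ∝ P(Z=k) f_k(x); normalise over all components.
Poisson probabilities:
  L_1 = e^(−0.7)·0.7^3/3! = 0.0283881
  L_2 = e^(−2.1)·2.1^3/3! = 0.189011
Prior × likelihood for each component:
  P(Z=1)·L_1 = 0.23 × 0.0283881 = 0.00652927
  P(Z=2)·L_2 = 0.77 × 0.189011 = 0.145539
Marginal: 0.00652927 + 0.145539 = 0.152068
Responsibility of Population 1: 0.00652927 / 0.152068 ≈ 0.0429

0.0429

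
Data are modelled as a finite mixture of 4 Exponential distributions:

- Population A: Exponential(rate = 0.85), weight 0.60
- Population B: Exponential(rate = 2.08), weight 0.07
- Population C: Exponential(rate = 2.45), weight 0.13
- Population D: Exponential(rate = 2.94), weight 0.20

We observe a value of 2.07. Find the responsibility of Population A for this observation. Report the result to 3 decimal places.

Posterior ∝ prior × likelihood, so P(k | x) ∝ w_k f_k(x); normalise over all components.
Exponential densities:
  p_A = 0.146311
  p_B = 0.028065
  p_C = 0.0153689
  p_D = 0.00668833
Multiply by the mixture weights:
  w_A·p_A = 0.60 × 0.146311 = 0.0877868
  w_B·p_B = 0.07 × 0.028065 = 0.00196455
  w_C·p_C = 0.13 × 0.0153689 = 0.00199795
  w_D·p_D = 0.20 × 0.00668833 = 0.00133767
Evidence: 0.0877868 + 0.00196455 + 0.00199795 + 0.00133767 = 0.0930869
Responsibility of Population A: 0.0877868 / 0.0930869 ≈ 0.943

0.943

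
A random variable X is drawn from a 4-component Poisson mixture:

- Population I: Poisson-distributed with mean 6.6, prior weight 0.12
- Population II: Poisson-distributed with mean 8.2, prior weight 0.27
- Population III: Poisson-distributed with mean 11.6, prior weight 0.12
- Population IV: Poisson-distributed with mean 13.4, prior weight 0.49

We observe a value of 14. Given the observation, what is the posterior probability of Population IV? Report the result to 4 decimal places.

0.7630

By Bayes' theorem, P(k | x) = w_k f_k(x) / Σ_j w_j f_j(x).
Evaluate each component's likelihood at the observed value:
  p_I = e^(−6.6)·6.6^14/14! = 0.00464369
  p_II = e^(−8.2)·8.2^14/14! = 0.0195781
  p_III = e^(−11.6)·11.6^14/14! = 0.0839823
  p_IV = e^(−13.4)·13.4^14/14! = 0.104595
Prior × likelihood for each component:
  w_I·p_I = 0.12 × 0.00464369 = 0.000557243
  w_II·p_II = 0.27 × 0.0195781 = 0.00528609
  w_III·p_III = 0.12 × 0.0839823 = 0.0100779
  w_IV·p_IV = 0.49 × 0.104595 = 0.0512518
Normaliser: 0.000557243 + 0.00528609 + 0.0100779 + 0.0512518 = 0.067173
So the posterior for Population IV is 0.0512518 / 0.067173 ≈ 0.7630.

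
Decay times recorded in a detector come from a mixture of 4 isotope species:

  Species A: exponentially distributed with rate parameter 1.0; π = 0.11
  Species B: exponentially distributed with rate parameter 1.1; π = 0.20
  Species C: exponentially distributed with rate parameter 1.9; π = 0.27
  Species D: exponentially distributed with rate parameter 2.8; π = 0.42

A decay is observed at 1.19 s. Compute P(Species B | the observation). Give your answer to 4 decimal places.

P(component k | x) = π_k·f_k(x) / marginal(x), where marginal(x) = Σ_j π_j·f_j(x).
Evaluate each component's likelihood at the observed value:
  L_A = 0.304221
  L_B = 0.297099
  L_C = 0.198068
  L_D = 0.10002
Multiply by the mixture weights:
  π_A·L_A = 0.11 × 0.304221 = 0.0334643
  π_B·L_B = 0.20 × 0.297099 = 0.0594198
  π_C·L_C = 0.27 × 0.198068 = 0.0534783
  π_D·L_D = 0.42 × 0.10002 = 0.0420086
Evidence: 0.0334643 + 0.0594198 + 0.0534783 + 0.0420086 = 0.188371
So the posterior for Species B is 0.0594198 / 0.188371 ≈ 0.3154.

0.3154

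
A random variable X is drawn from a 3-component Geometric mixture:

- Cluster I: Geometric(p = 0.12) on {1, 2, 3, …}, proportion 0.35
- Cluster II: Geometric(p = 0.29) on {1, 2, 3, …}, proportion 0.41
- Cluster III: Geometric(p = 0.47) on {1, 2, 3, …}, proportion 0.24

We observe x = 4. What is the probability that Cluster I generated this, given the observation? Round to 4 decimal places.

0.3254

Apply Bayes' rule: the posterior for each component is proportional to its prior times its likelihood at x.
Component likelihoods at x = 4:
  f_I = 0.0817766
  f_II = 0.103794
  f_III = 0.0699722
Unnormalised posteriors:
  π_I·f_I = 0.35 × 0.0817766 = 0.0286218
  π_II·f_II = 0.41 × 0.103794 = 0.0425556
  π_III·f_III = 0.24 × 0.0699722 = 0.0167933
Evidence: 0.0286218 + 0.0425556 + 0.0167933 = 0.0879708
So the posterior for Cluster I is 0.0286218 / 0.0879708 ≈ 0.3254.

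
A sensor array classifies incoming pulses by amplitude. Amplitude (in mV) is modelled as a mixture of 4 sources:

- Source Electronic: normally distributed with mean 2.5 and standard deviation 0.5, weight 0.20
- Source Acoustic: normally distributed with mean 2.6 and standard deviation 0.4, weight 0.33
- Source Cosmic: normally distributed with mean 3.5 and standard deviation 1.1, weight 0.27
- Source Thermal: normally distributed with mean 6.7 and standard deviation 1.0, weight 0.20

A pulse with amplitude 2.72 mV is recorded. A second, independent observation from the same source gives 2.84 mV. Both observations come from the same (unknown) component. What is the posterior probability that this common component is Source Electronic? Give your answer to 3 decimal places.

0.243

Posterior ∝ prior × likelihood, so P(k | x) ∝ P(Z=k) f_k(x); normalise over all components.
Since both observations come from the same component, the likelihood for component k is f_k(x₁)·f_k(x₂).
  p_Electronic = [(1/(0.5·√(2π)))·exp(−(2.72−2.5)²/(2·0.5²)) = 0.797885·exp(-0.09680) = 0.72427] × [0.633186] = 0.458597
  p_Acoustic = [(1/(0.4·√(2π)))·exp(−(2.72−2.6)²/(2·0.4²)) = 0.997356·exp(-0.04500) = 0.95347] × [0.833062] = 0.794299
  p_Cosmic = [(1/(1.1·√(2π)))·exp(−(2.72−3.5)²/(2·1.1²)) = 0.362675·exp(-0.25140) = 0.282055] × [0.302931] = 0.0854433
  p_Thermal = [(1/(1.0·√(2π)))·exp(−(2.72−6.7)²/(2·1.0²)) = 0.398942·exp(-7.92020) = 0.000144948] × [0.000232008] = 3.3629e-08
Multiply by the mixture weights:
  P(Z=Electronic)·p_Electronic = 0.20 × 0.458597 = 0.0917195
  P(Z=Acoustic)·p_Acoustic = 0.33 × 0.794299 = 0.262119
  P(Z=Cosmic)·p_Cosmic = 0.27 × 0.0854433 = 0.0230697
  P(Z=Thermal)·p_Thermal = 0.20 × 3.3629e-08 = 6.7258e-09
Evidence: 0.0917195 + 0.262119 + 0.0230697 + 6.7258e-09 = 0.376908
So the posterior for Source Electronic is 0.0917195 / 0.376908 ≈ 0.243.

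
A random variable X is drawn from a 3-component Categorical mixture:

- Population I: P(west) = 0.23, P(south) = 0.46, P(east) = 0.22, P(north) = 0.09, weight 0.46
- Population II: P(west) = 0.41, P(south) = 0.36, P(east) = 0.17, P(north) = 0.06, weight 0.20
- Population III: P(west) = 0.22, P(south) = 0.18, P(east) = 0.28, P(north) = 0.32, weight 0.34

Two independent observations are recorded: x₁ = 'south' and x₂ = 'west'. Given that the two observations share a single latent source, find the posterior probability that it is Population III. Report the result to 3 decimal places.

0.147

Apply Bayes' rule: the posterior for each component is proportional to its prior times its likelihood at x.
Since both observations come from the same component, the likelihood for component k is f_k(x₁)·f_k(x₂).
  f_I = [P(south | comp) = 0.46] × [0.23] = 0.1058
  f_II = [P(south | comp) = 0.36] × [0.41] = 0.1476
  f_III = [P(south | comp) = 0.18] × [0.22] = 0.0396
Prior × likelihood for each component:
  π_I·f_I = 0.46 × 0.1058 = 0.048668
  π_II·f_II = 0.20 × 0.1476 = 0.02952
  π_III·f_III = 0.34 × 0.0396 = 0.013464
Evidence: 0.048668 + 0.02952 + 0.013464 = 0.091652
P(Population III | data) = 0.013464 / 0.091652 ≈ 0.147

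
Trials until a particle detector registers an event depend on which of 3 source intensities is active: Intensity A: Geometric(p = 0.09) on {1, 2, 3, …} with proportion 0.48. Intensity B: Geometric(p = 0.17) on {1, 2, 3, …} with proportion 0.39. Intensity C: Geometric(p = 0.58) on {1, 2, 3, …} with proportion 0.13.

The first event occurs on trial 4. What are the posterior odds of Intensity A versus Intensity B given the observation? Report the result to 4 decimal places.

0.8587

Only the two components matter; the odds are (P(Z=i) f_i(x)) / (P(Z=j) f_j(x)).
Component likelihoods at x = 4:
  f_A = 0.0678214
  f_B = 0.0972038
  f_C = 0.042971
0.0325543 / 0.0379095 ≈ 0.8587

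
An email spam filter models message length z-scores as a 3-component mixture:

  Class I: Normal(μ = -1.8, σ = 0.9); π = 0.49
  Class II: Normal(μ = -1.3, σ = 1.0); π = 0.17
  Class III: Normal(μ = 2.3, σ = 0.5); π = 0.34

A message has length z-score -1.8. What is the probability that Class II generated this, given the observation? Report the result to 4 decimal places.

Posterior ∝ prior × likelihood, so P(k | x) ∝ P(Z=k) f_k(x); normalise over all components.
Component likelihoods at x = -1.8:
  L_I = 0.443269
  L_II = 0.352065
  L_III = 1.99968e-15
Unnormalised posteriors:
  P(Z=I)·L_I = 0.49 × 0.443269 = 0.217202
  P(Z=II)·L_II = 0.17 × 0.352065 = 0.0598511
  P(Z=III)·L_III = 0.34 × 1.99968e-15 = 6.7989e-16
Evidence: 0.217202 + 0.0598511 + 6.7989e-16 = 0.277053
So the posterior for Class II is 0.0598511 / 0.277053 ≈ 0.2160.

0.2160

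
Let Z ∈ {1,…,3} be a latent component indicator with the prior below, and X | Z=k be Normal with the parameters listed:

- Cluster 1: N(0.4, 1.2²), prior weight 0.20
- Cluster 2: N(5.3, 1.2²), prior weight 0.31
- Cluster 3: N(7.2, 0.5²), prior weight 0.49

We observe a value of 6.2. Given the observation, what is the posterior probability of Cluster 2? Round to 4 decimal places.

0.5952

Apply Bayes' rule: the posterior for each component is proportional to its prior times its likelihood at x.
Normal densities:
  f_1 = 2.81143e-06
  f_2 = 0.250948
  f_3 = 0.107982
Multiply by the mixture weights:
  P(Z=1)·f_1 = 0.20 × 2.81143e-06 = 5.62287e-07
  P(Z=2)·f_2 = 0.31 × 0.250948 = 0.0777938
  P(Z=3)·f_3 = 0.49 × 0.107982 = 0.0529111
Marginal: 5.62287e-07 + 0.0777938 + 0.0529111 = 0.130706
P(Cluster 2 | the observation) = 0.0777938 / 0.130706 ≈ 0.5952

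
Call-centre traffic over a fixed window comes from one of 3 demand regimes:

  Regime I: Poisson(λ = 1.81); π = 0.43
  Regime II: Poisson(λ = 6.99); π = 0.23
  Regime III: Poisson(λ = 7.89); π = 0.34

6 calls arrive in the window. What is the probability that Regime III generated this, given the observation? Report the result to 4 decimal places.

Posterior ∝ prior × likelihood, so P(k | x) ∝ w_k f_k(x); normalise over all components.
Component likelihoods at x = 6 calls:
  f_I = 0.00799219
  f_II = 0.149215
  f_III = 0.125472
Prior × likelihood for each component:
  w_I·f_I = 0.43 × 0.00799219 = 0.00343664
  w_II·f_II = 0.23 × 0.149215 = 0.0343194
  w_III·f_III = 0.34 × 0.125472 = 0.0426604
Marginal: 0.00343664 + 0.0343194 + 0.0426604 = 0.0804165
P(Regime III | x) ≈ 0.5305

0.5305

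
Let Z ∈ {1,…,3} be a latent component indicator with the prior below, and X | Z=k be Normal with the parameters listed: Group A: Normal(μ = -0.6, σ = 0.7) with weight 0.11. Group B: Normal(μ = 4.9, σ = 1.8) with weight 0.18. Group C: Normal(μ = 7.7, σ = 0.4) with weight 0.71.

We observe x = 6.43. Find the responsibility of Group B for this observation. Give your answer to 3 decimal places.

0.858

Apply Bayes' rule: the posterior for each component is proportional to its prior times its likelihood at x.
Evaluate each component's likelihood at the observed value:
  L_A = (1/(0.7·√(2π)))·exp(−(6.43−-0.6)²/(2·0.7²)) = 0.569918·exp(-50.42949) = 7.15423e-23
  L_B = (1/(1.8·√(2π)))·exp(−(6.43−4.9)²/(2·1.8²)) = 0.221635·exp(-0.36125) = 0.154436
  L_C = (1/(0.4·√(2π)))·exp(−(6.43−7.7)²/(2·0.4²)) = 0.997356·exp(-5.04031) = 0.00645461
Unnormalised posteriors:
  π_A·L_A = 0.11 × 7.15423e-23 = 7.86965e-24
  π_B·L_B = 0.18 × 0.154436 = 0.0277985
  π_C·L_C = 0.71 × 0.00645461 = 0.00458277
Sum: 7.86965e-24 + 0.0277985 + 0.00458277 = 0.0323813
P(Group B | data) = 0.0277985 / 0.0323813 ≈ 0.858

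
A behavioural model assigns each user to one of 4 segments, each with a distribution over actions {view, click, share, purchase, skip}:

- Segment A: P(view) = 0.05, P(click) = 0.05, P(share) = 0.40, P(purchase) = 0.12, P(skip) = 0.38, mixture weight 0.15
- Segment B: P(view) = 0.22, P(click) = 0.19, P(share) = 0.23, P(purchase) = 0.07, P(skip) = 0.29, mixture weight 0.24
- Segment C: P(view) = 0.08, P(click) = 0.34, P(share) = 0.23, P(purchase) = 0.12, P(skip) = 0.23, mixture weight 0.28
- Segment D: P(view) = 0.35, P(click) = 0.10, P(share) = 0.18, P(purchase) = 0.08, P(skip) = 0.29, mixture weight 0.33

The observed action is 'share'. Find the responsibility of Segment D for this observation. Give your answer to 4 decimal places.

The responsibility of component k is P(Z=k) f_k(x) divided by Σ_j P(Z=j) f_j(x).
Component likelihoods at x = 'share':
  L_A = P(share | comp) = 0.40
  L_B = P(share | comp) = 0.23
  L_C = P(share | comp) = 0.23
  L_D = P(share | comp) = 0.18
Unnormalised posteriors:
  P(Z=A)·L_A = 0.15 × 0.4 = 0.06
  P(Z=B)·L_B = 0.24 × 0.23 = 0.0552
  P(Z=C)·L_C = 0.28 × 0.23 = 0.0644
  P(Z=D)·L_D = 0.33 × 0.18 = 0.0594
Evidence: 0.06 + 0.0552 + 0.0644 + 0.0594 = 0.239
So the posterior for Segment D is 0.0594 / 0.239 ≈ 0.2485.

0.2485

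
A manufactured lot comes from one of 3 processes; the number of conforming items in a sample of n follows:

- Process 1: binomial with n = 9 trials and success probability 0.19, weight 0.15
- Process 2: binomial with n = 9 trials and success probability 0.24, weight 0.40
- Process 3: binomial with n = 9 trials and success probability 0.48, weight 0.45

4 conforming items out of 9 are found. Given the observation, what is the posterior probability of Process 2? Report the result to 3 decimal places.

The responsibility of component k is P(Z=k) f_k(x) divided by Σ_j P(Z=j) f_j(x).
Evaluate each component's likelihood at the observed value:
  L_1 = 0.0572546
  L_2 = 0.105995
  L_3 = 0.254303
Weight by the priors:
  P(Z=1)·L_1 = 0.15 × 0.0572546 = 0.00858818
  P(Z=2)·L_2 = 0.40 × 0.105995 = 0.0423978
  P(Z=3)·L_3 = 0.45 × 0.254303 = 0.114437
Marginal: 0.00858818 + 0.0423978 + 0.114437 = 0.165423
P(Process 2 | 4 conforming items out of 9) = 0.0423978 / 0.165423 ≈ 0.256

0.256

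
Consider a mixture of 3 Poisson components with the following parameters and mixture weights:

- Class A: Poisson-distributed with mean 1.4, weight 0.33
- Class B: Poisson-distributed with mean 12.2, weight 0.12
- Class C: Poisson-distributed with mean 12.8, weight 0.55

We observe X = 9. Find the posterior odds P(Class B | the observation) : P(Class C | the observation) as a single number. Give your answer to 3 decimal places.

Only the two components matter; the odds are (P(Z=i) f_i(x)) / (P(Z=j) f_j(x)).
Component likelihoods at x = 9:
  f_A = e^(−1.4)·1.4^9/9! = 1.40403e-05
  f_B = e^(−12.2)·12.2^9/9! = 0.0830009
  f_C = e^(−12.8)·12.8^9/9! = 0.0701709
Posterior odds = (P(Z=B)·f_B) / (P(Z=C)·f_C) = (0.12·0.0830009) / (0.55·0.0701709) = 0.00996011 / 0.038594 ≈ 0.258

0.258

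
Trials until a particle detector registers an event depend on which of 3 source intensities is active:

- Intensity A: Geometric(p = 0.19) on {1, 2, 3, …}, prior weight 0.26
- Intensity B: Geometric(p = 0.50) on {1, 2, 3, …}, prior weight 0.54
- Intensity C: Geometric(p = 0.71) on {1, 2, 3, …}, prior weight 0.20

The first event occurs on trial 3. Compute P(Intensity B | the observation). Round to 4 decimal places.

0.6035

P(component k | x) = π_k·f_k(x) / marginal(x), where marginal(x) = Σ_j π_j·f_j(x).
Evaluate each component's likelihood at the observed value:
  L_A = 0.19·(1−0.19)^2 = 0.19·0.6561 = 0.124659
  L_B = 0.50·(1−0.50)^2 = 0.50·0.25 = 0.125
  L_C = 0.71·(1−0.71)^2 = 0.71·0.0841 = 0.059711
Weight by the priors:
  π_A·L_A = 0.26 × 0.124659 = 0.0324113
  π_B·L_B = 0.54 × 0.125 = 0.0675
  π_C·L_C = 0.20 × 0.059711 = 0.0119422
Denominator: 0.0324113 + 0.0675 + 0.0119422 = 0.111854
Responsibility of Intensity B: 0.0675 / 0.111854 ≈ 0.6035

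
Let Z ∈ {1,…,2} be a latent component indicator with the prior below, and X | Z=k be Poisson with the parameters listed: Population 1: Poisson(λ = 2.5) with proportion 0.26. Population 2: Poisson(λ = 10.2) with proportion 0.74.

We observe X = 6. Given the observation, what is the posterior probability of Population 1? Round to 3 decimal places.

0.144

The responsibility of component k is w_k f_k(x) divided by Σ_j w_j f_j(x).
Component likelihoods at x = 6:
  f_1 = e^(−2.5)·2.5^6/6! = 0.0278337
  f_2 = e^(−10.2)·10.2^6/6! = 0.0581386
Unnormalised posteriors:
  w_1·f_1 = 0.26 × 0.0278337 = 0.00723677
  w_2·f_2 = 0.74 × 0.0581386 = 0.0430226
Normaliser: 0.00723677 + 0.0430226 = 0.0502594
So the posterior for Population 1 is 0.00723677 / 0.0502594 ≈ 0.144.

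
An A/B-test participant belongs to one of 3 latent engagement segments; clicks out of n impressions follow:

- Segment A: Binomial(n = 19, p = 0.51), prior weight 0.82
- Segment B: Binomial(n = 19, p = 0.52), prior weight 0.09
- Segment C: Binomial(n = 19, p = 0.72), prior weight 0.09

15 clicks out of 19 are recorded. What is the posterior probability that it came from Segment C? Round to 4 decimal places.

P(component k | x) = π_k·f_k(x) / marginal(x), where marginal(x) = Σ_j π_j·f_j(x).
Component likelihoods at x = 15 clicks out of 19:
  L_A = 0.00917742
  L_B = 0.0113083
  L_C = 0.172585
Prior × likelihood for each component:
  π_A·L_A = 0.82 × 0.00917742 = 0.00752549
  π_B·L_B = 0.09 × 0.0113083 = 0.00101775
  π_C·L_C = 0.09 × 0.172585 = 0.0155327
Sum: 0.00752549 + 0.00101775 + 0.0155327 = 0.0240759
Responsibility of Segment C: 0.0155327 / 0.0240759 ≈ 0.6452

0.6452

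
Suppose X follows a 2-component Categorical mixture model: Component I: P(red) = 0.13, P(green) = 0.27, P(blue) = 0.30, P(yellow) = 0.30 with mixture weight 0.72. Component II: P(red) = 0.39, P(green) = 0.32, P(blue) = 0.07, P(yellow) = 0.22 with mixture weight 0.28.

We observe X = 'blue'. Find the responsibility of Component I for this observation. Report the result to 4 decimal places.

The responsibility of component k is w_k f_k(x) divided by Σ_j w_j f_j(x).
Evaluate each component's likelihood at the observed value:
  L_I = 0.3
  L_II = 0.07
Weight by the priors:
  w_I·L_I = 0.72 × 0.3 = 0.216
  w_II·L_II = 0.28 × 0.07 = 0.0196
Evidence: 0.216 + 0.0196 = 0.2356
P(Component I | 'blue') = 0.216 / 0.2356 ≈ 0.9168

0.9168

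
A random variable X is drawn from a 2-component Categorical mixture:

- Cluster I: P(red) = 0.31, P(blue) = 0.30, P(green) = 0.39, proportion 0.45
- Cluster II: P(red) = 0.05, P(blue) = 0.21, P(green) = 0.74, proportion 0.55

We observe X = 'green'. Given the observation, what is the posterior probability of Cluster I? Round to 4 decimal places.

P(component k | x) = P(Z=k)·f_k(x) / marginal(x), where marginal(x) = Σ_j P(Z=j)·f_j(x).
Component likelihoods at x = 'green':
  L_I = 0.39
  L_II = 0.74
Unnormalised posteriors:
  P(Z=I)·L_I = 0.45 × 0.39 = 0.1755
  P(Z=II)·L_II = 0.55 × 0.74 = 0.407
Evidence: 0.1755 + 0.407 = 0.5825
P(Cluster I | 'green') ≈ 0.3013

0.3013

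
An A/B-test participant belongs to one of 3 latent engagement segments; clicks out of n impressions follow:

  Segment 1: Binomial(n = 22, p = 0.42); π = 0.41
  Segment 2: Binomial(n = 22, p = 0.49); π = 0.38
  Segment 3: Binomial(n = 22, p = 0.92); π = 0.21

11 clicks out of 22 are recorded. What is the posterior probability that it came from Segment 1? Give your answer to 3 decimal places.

0.449

By Bayes' theorem, P(k | x) = π_k f_k(x) / Σ_j π_j f_j(x).
Binomial probabilities:
  f_1 = 0.126446
  f_2 = 0.16745
  f_3 = 2.42165e-07
Prior × likelihood for each component:
  π_1·f_1 = 0.41 × 0.126446 = 0.0518429
  π_2·f_2 = 0.38 × 0.16745 = 0.0636308
  π_3·f_3 = 0.21 × 2.42165e-07 = 5.08546e-08
Sum: 0.0518429 + 0.0636308 + 5.08546e-08 = 0.115474
Responsibility of Segment 1: 0.0518429 / 0.115474 ≈ 0.449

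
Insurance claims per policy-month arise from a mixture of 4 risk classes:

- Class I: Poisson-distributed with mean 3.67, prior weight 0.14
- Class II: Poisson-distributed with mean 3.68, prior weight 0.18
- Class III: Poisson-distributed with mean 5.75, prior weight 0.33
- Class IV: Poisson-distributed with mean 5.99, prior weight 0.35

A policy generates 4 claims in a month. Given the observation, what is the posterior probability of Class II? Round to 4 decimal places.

Posterior ∝ prior × likelihood, so P(k | x) ∝ π_k f_k(x); normalise over all components.
Poisson probabilities:
  p_I = e^(−3.67)·3.67^4/4! = 0.192572
  p_II = e^(−3.68)·3.68^4/4! = 0.192742
  p_III = e^(−5.75)·5.75^4/4! = 0.144966
  p_IV = e^(−5.99)·5.99^4/4! = 0.134299
Weight by the priors:
  π_I·p_I = 0.14 × 0.192572 = 0.02696
  π_II·p_II = 0.18 × 0.192742 = 0.0346936
  π_III·p_III = 0.33 × 0.144966 = 0.0478389
  π_IV·p_IV = 0.35 × 0.134299 = 0.0470046
Marginal: 0.02696 + 0.0346936 + 0.0478389 + 0.0470046 = 0.156497
So the posterior for Class II is 0.0346936 / 0.156497 ≈ 0.2217.

0.2217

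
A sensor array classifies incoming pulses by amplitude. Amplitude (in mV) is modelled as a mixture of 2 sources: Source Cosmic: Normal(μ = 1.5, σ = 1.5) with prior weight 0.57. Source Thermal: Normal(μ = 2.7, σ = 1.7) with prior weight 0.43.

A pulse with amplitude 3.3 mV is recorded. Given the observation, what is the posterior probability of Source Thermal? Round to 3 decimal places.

Apply Bayes' rule: the posterior for each component is proportional to its prior times its likelihood at x.
Component likelihoods at x = 3.3 mV:
  p_Cosmic = 0.129457
  p_Thermal = 0.220502
Multiply by the mixture weights:
  w_Cosmic·p_Cosmic = 0.57 × 0.129457 = 0.0737907
  w_Thermal·p_Thermal = 0.43 × 0.220502 = 0.0948157
Normaliser: 0.0737907 + 0.0948157 = 0.168606
Responsibility of Source Thermal: 0.0948157 / 0.168606 ≈ 0.562

0.562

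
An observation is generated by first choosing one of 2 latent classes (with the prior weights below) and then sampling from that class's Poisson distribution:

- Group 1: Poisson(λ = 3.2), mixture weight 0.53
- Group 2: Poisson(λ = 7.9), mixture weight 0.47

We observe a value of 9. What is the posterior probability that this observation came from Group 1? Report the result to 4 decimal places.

P(component k | x) = π_k·f_k(x) / marginal(x), where marginal(x) = Σ_j π_j·f_j(x).
Component likelihoods at x = 9:
  p_1 = e^(−3.2)·3.2^9/9! = 0.00395225
  p_2 = e^(−7.9)·7.9^9/9! = 0.122449
Multiply by the mixture weights:
  π_1·p_1 = 0.53 × 0.00395225 = 0.00209469
  π_2·p_2 = 0.47 × 0.122449 = 0.0575509
Marginal: 0.00209469 + 0.0575509 = 0.0596456
So the posterior for Group 1 is 0.00209469 / 0.0596456 ≈ 0.0351.

0.0351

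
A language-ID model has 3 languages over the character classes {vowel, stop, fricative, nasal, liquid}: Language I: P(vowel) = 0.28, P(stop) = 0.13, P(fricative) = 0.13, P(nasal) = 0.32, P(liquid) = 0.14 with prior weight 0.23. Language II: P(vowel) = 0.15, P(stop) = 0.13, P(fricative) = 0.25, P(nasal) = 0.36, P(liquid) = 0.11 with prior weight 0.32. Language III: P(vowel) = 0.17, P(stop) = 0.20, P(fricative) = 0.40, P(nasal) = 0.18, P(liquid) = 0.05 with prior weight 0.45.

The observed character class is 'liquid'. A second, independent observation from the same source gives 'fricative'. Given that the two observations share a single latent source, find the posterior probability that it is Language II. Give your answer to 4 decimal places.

0.4003

Apply Bayes' rule: the posterior for each component is proportional to its prior times its likelihood at x.
Since both observations come from the same component, the likelihood for component k is f_k(x₁)·f_k(x₂).
  f_I = [P(liquid | comp) = 0.14] × [0.13] = 0.0182
  f_II = [P(liquid | comp) = 0.11] × [0.25] = 0.0275
  f_III = [P(liquid | comp) = 0.05] × [0.4] = 0.02
Multiply by the mixture weights:
  π_I·f_I = 0.23 × 0.0182 = 0.004186
  π_II·f_II = 0.32 × 0.0275 = 0.0088
  π_III·f_III = 0.45 × 0.02 = 0.009
Sum: 0.004186 + 0.0088 + 0.009 = 0.021986
P(Language II | data) = 0.0088 / 0.021986 ≈ 0.4003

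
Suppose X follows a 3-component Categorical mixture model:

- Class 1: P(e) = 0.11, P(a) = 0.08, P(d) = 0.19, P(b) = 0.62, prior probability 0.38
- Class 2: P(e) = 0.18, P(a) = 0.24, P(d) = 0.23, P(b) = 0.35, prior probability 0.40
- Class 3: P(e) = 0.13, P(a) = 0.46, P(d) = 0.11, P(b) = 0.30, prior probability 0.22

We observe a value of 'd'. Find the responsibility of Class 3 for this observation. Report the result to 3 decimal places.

The responsibility of component k is P(Z=k) f_k(x) divided by Σ_j P(Z=j) f_j(x).
Component likelihoods at x = 'd':
  L_1 = 0.19
  L_2 = 0.23
  L_3 = 0.11
Multiply by the mixture weights:
  P(Z=1)·L_1 = 0.38 × 0.19 = 0.0722
  P(Z=2)·L_2 = 0.40 × 0.23 = 0.092
  P(Z=3)·L_3 = 0.22 × 0.11 = 0.0242
Denominator: 0.0722 + 0.092 + 0.0242 = 0.1884
Responsibility of Class 3: 0.0242 / 0.1884 ≈ 0.128

0.128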